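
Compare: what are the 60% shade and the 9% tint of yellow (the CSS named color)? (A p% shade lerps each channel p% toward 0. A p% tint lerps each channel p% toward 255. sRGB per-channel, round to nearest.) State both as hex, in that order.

CSS yellow is rgb(255, 255, 0).
60% shade:
  R: 255 − 153 = 102 → 102
  G: 255 + 0.6×(0−255) = 255 − 153 = 102 → 102
  B: 0 + 0.6×(0−0) = 0 + 0 = 0 → 0
  → #666600
9% tint:
  R: 255 + 0 = 255 → 255
  G: 255 + 0.09×(255−255) = 255 + 0 = 255 → 255
  B: 0 + 0.09×(255−0) = 0 + 22.95 = 22.95 → 23
  → #FFFF17

#666600, #FFFF17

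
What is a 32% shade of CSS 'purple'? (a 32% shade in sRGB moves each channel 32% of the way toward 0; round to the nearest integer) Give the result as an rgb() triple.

rgb(87, 0, 87)

CSS purple is rgb(128, 0, 128).
A 32% shade moves each channel 32% toward 0:
  R: 128 − 40.96 = 87.04 → 87
  G: 0 + 0 = 0 → 0
  B: 128 + 0.32×(0−128) = 128 − 40.96 = 87.04 → 87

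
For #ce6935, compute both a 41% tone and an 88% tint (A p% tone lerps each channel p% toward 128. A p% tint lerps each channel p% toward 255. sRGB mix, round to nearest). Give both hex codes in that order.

#ce6935 is rgb(206, 105, 53).
41% tone:
  R: 206 + 0.41×(128−206) = 206 − 31.98 = 174.02 → 174
  G: 105 + 9.43 = 114.43 → 114
  B: 53 + 0.41×(128−53) = 53 + 30.75 = 83.75 → 84
  → #ae7254
88% tint:
  R: 206 + 43.12 = 249.12 → 249
  G: 105 + 0.88×(255−105) = 105 + 132 = 237 → 237
  B: 53 + 0.88×(255−53) = 53 + 177.76 = 230.76 → 231
  → #f9ede7

#ae7254, #f9ede7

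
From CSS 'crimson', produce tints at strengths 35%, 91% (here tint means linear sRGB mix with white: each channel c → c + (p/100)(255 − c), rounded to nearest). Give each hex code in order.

CSS crimson is rgb(220, 20, 60).
35%: (220 + 12.25 = 232.25→232, 20 + 82.25 = 102.25→102, 60 + 68.25 = 128.25→128) → #E86680
91%: (220 + 31.85 = 251.85→252, 20 + 213.85 = 233.85→234, 60 + 177.45 = 237.45→237) → #FCEAED

#E86680, #FCEAED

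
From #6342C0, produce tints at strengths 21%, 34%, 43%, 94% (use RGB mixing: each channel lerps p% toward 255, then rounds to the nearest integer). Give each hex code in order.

#6342C0 is rgb(99, 66, 192).
21%: (99 + 32.76 = 131.76→132, 66 + 39.69 = 105.69→106, 192 + 13.23 = 205.23→205) → #846ACD
34%: (99 + 53.04 = 152.04→152, 66 + 64.26 = 130.26→130, 192 + 21.42 = 213.42→213) → #9882D5
43%: (99 + 67.08 = 166.08→166, 66 + 81.27 = 147.27→147, 192 + 27.09 = 219.09→219) → #A693DB
94%: (99 + 146.64 = 245.64→246, 66 + 177.66 = 243.66→244, 192 + 59.22 = 251.22→251) → #F6F4FB

#846ACD, #9882D5, #A693DB, #F6F4FB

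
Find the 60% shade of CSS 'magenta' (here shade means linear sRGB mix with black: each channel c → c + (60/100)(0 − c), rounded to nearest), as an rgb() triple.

rgb(102, 0, 102)

CSS magenta is rgb(255, 0, 255).
A 60% shade moves each channel 60% toward 0:
  R: 255 + 0.6×(0−255) = 255 − 153 = 102 → 102
  G: 0 + 0.6×(0−0) = 0 + 0 = 0 → 0
  B: 255 + 0.6×(0−255) = 255 − 153 = 102 → 102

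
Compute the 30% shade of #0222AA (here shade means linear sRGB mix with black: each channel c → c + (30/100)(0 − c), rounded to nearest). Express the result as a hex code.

#011877

#0222AA is rgb(2, 34, 170).
A 30% shade moves each channel 30% toward 0:
  R: 2 − 0.6 = 1.4 → 1
  G: 34 − 10.2 = 23.8 → 24
  B: 170 + 0.3×(0−170) = 170 − 51 = 119 → 119
rgb(1, 24, 119) = #011877.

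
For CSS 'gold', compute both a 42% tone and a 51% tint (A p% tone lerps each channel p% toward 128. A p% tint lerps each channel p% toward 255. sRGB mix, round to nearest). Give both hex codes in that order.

#cab236, #ffeb82

CSS gold is rgb(255, 215, 0).
42% tone:
  R: 255 + 0.42×(128−255) = 255 − 53.34 = 201.66 → 202
  G: 215 + 0.42×(128−215) = 215 − 36.54 = 178.46 → 178
  B: 0 + 53.76 = 53.76 → 54
  → #cab236
51% tint:
  R: 255 + 0 = 255 → 255
  G: 215 + 0.51×(255−215) = 215 + 20.4 = 235.4 → 235
  B: 0 + 0.51×(255−0) = 0 + 130.05 = 130.05 → 130
  → #ffeb82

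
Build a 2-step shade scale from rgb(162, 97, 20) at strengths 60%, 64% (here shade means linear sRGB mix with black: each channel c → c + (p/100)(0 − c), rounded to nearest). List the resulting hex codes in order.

#412708, #3a2307

60%: (162 − 97.2 = 64.8→65, 97 − 58.2 = 38.8→39, 20 − 12 = 8→8) → #412708
64%: (162 − 103.68 = 58.32→58, 97 − 62.08 = 34.92→35, 20 − 12.8 = 7.2→7) → #3a2307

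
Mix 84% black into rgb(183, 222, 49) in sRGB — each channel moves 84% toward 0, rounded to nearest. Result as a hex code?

#1d2408

Per channel, c → c + 0.84(0 − c):
  R: 183 − 153.72 = 29.28 → 29
  G: 222 + 0.84×(0−222) = 222 − 186.48 = 35.52 → 36
  B: 49 + 0.84×(0−49) = 49 − 41.16 = 7.84 → 8
rgb(29, 36, 8) = #1d2408.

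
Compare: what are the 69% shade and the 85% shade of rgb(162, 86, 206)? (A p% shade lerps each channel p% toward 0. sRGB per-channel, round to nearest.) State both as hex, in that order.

69% shade:
  R: 162 + 0.69×(0−162) = 162 − 111.78 = 50.22 → 50
  G: 86 + 0.69×(0−86) = 86 − 59.34 = 26.66 → 27
  B: 206 + 0.69×(0−206) = 206 − 142.14 = 63.86 → 64
  → #321B40
85% shade:
  R: 162 + 0.85×(0−162) = 162 − 137.7 = 24.3 → 24
  G: 86 − 73.1 = 12.9 → 13
  B: 206 + 0.85×(0−206) = 206 − 175.1 = 30.9 → 31
  → #180D1F

#321B40, #180D1F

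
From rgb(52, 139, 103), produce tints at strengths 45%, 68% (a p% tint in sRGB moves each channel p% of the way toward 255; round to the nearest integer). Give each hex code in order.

45%: (52 + 91.35 = 143.35→143, 139 + 52.2 = 191.2→191, 103 + 68.4 = 171.4→171) → #8FBFAB
68%: (52 + 138.04 = 190.04→190, 139 + 78.88 = 217.88→218, 103 + 103.36 = 206.36→206) → #BEDACE

#8FBFAB, #BEDACE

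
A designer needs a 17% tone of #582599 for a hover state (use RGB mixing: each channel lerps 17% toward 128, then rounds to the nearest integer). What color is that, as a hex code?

#582599 is rgb(88, 37, 153).
Per channel, c → c + 0.17(128 − c):
  R: 88 + 6.8 = 94.8 → 95
  G: 37 + 0.17×(128−37) = 37 + 15.47 = 52.47 → 52
  B: 153 − 4.25 = 148.75 → 149
rgb(95, 52, 149) = #5F3495.

#5F3495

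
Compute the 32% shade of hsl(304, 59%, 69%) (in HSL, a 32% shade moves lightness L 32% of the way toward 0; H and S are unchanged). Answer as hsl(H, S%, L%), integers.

hsl(304, 59%, 47%)

L moves 32% from 69 toward 0: 69 − 22.08 = 46.92 → 47.
H and S are unchanged.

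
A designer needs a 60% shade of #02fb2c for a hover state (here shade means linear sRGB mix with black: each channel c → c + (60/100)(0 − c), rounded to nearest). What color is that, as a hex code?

#016412

#02fb2c is rgb(2, 251, 44).
Per channel, c → c + 0.6(0 − c):
  R: 2 + 0.6×(0−2) = 2 − 1.2 = 0.8 → 1
  G: 251 + 0.6×(0−251) = 251 − 150.6 = 100.4 → 100
  B: 44 − 26.4 = 17.6 → 18
rgb(1, 100, 18) = #016412.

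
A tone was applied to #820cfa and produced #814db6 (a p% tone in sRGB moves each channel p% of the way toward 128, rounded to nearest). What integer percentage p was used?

#820cfa is rgb(130, 12, 250); #814db6 is rgb(129, 77, 182).
On the B channel (widest range): 182 ≈ 250 + (p/100)(128 − 250), so p ≈ 100×(182 − 250)/(128 − 250) = -6800/-122 = 55.74.
p = 56 reproduces all three channels after rounding.

56%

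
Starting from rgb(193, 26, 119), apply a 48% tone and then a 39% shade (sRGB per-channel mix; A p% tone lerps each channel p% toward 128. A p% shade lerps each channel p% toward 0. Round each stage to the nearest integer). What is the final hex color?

#632e4b

Per channel, c → c + 0.48(128 − c):
  R: 193 − 31.2 = 161.8 → 162
  G: 26 + 0.48×(128−26) = 26 + 48.96 = 74.96 → 75
  B: 119 + 0.48×(128−119) = 119 + 4.32 = 123.32 → 123
After the tone: rgb(162, 75, 123) = #a24b7b.
Lerp each channel 39% toward 0:
  R: 162 + 0.39×(0−162) = 162 − 63.18 = 98.82 → 99
  G: 75 − 29.25 = 45.75 → 46
  B: 123 + 0.39×(0−123) = 123 − 47.97 = 75.03 → 75
rgb(99, 46, 75) = #632e4b.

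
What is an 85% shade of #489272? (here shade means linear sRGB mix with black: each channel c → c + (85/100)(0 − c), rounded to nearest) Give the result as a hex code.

#0B1611

#489272 is rgb(72, 146, 114).
Per channel, c → c + 0.85(0 − c):
  R: 72 − 61.2 = 10.8 → 11
  G: 146 − 124.1 = 21.9 → 22
  B: 114 + 0.85×(0−114) = 114 − 96.9 = 17.1 → 17
rgb(11, 22, 17) = #0B1611.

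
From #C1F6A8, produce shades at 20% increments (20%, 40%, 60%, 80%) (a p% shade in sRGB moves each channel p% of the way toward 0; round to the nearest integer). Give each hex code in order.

#C1F6A8 is rgb(193, 246, 168).
20%: (193 − 38.6 = 154.4→154, 246 − 49.2 = 196.8→197, 168 − 33.6 = 134.4→134) → #9AC586
40%: (193 − 77.2 = 115.8→116, 246 − 98.4 = 147.6→148, 168 − 67.2 = 100.8→101) → #749465
60%: (193 − 115.8 = 77.2→77, 246 − 147.6 = 98.4→98, 168 − 100.8 = 67.2→67) → #4D6243
80%: (193 − 154.4 = 38.6→39, 246 − 196.8 = 49.2→49, 168 − 134.4 = 33.6→34) → #273122

#9AC586, #749465, #4D6243, #273122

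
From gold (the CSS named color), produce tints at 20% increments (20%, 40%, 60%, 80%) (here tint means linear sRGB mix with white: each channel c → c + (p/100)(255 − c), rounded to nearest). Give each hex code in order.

#ffdf33, #ffe766, #ffef99, #fff7cc

CSS gold is rgb(255, 215, 0).
20%: (255→255, 215 + 8 = 223→223, 0 + 51 = 51→51) → #ffdf33
40%: (255→255, 215 + 16 = 231→231, 0 + 102 = 102→102) → #ffe766
60%: (255→255, 215 + 24 = 239→239, 0 + 153 = 153→153) → #ffef99
80%: (255→255, 215 + 32 = 247→247, 0 + 204 = 204→204) → #fff7cc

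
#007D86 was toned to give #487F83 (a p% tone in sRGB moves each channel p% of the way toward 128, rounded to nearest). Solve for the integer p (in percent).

#007D86 is rgb(0, 125, 134); #487F83 is rgb(72, 127, 131).
On the R channel (widest range): 72 ≈ 0 + (p/100)(128 − 0), so p ≈ 100×(72 − 0)/(128 − 0) = 7200/128 = 56.25.
p = 56 reproduces all three channels after rounding.

56%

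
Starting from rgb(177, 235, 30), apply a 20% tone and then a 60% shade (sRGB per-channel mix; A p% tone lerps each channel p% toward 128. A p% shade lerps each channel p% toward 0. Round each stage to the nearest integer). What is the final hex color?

#435614

Lerp each channel 20% toward 128:
  R: 177 + 0.2×(128−177) = 177 − 9.8 = 167.2 → 167
  G: 235 − 21.4 = 213.6 → 214
  B: 30 + 19.6 = 49.6 → 50
After the tone: rgb(167, 214, 50) = #a7d632.
A 60% shade moves each channel 60% toward 0:
  R: 167 + 0.6×(0−167) = 167 − 100.2 = 66.8 → 67
  G: 214 + 0.6×(0−214) = 214 − 128.4 = 85.6 → 86
  B: 50 + 0.6×(0−50) = 50 − 30 = 20 → 20
rgb(67, 86, 20) = #435614.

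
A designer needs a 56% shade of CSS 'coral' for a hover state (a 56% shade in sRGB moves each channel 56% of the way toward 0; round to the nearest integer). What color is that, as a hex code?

CSS coral is rgb(255, 127, 80).
Per channel, c → c + 0.56(0 − c):
  R: 255 + 0.56×(0−255) = 255 − 142.8 = 112.2 → 112
  G: 127 − 71.12 = 55.88 → 56
  B: 80 + 0.56×(0−80) = 80 − 44.8 = 35.2 → 35
rgb(112, 56, 35) = #703823.

#703823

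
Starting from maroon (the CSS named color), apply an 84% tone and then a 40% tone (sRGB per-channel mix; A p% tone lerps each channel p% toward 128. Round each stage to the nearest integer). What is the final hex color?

CSS maroon is rgb(128, 0, 0).
An 84% tone moves each channel 84% toward 128:
  R: 128 + 0.84×(128−128) = 128 + 0 = 128 → 128
  G: 0 + 107.52 = 107.52 → 108
  B: 0 + 0.84×(128−0) = 0 + 107.52 = 107.52 → 108
After the tone: rgb(128, 108, 108) = #806C6C.
Lerp each channel 40% toward 128:
  R: 128 + 0 = 128 → 128
  G: 108 + 0.4×(128−108) = 108 + 8 = 116 → 116
  B: 108 + 8 = 116 → 116
rgb(128, 116, 116) = #807474.

#807474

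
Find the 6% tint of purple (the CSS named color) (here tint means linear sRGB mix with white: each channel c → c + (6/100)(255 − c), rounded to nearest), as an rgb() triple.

rgb(136, 15, 136)

CSS purple is rgb(128, 0, 128).
A 6% tint moves each channel 6% toward 255:
  R: 128 + 0.06×(255−128) = 128 + 7.62 = 135.62 → 136
  G: 0 + 0.06×(255−0) = 0 + 15.3 = 15.3 → 15
  B: 128 + 7.62 = 135.62 → 136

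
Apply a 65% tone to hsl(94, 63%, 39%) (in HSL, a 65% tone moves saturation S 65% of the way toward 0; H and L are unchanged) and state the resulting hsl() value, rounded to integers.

hsl(94, 22%, 39%)

S moves 65% from 63 toward 0: 63 − 40.95 = 22.05 → 22.
H and L are unchanged.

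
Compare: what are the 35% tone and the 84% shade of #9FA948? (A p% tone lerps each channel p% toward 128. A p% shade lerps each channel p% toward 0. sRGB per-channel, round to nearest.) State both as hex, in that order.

#9FA948 is rgb(159, 169, 72).
35% tone:
  R: 159 + 0.35×(128−159) = 159 − 10.85 = 148.15 → 148
  G: 169 + 0.35×(128−169) = 169 − 14.35 = 154.65 → 155
  B: 72 + 0.35×(128−72) = 72 + 19.6 = 91.6 → 92
  → #949B5C
84% shade:
  R: 159 + 0.84×(0−159) = 159 − 133.56 = 25.44 → 25
  G: 169 − 141.96 = 27.04 → 27
  B: 72 − 60.48 = 11.52 → 12
  → #191B0C

#949B5C, #191B0C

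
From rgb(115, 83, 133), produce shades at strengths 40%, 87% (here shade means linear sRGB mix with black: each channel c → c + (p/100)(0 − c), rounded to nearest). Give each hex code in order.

40%: (115 − 46 = 69→69, 83 − 33.2 = 49.8→50, 133 − 53.2 = 79.8→80) → #453250
87%: (115 − 100.05 = 14.95→15, 83 − 72.21 = 10.79→11, 133 − 115.71 = 17.29→17) → #0F0B11

#453250, #0F0B11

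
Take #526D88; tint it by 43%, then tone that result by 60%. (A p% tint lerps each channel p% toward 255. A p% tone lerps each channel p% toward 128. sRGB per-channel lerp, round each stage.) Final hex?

#8B9298

#526D88 is rgb(82, 109, 136).
Lerp each channel 43% toward 255:
  R: 82 + 0.43×(255−82) = 82 + 74.39 = 156.39 → 156
  G: 109 + 0.43×(255−109) = 109 + 62.78 = 171.78 → 172
  B: 136 + 0.43×(255−136) = 136 + 51.17 = 187.17 → 187
After the tint: rgb(156, 172, 187) = #9CACBB.
Lerp each channel 60% toward 128:
  R: 156 + 0.6×(128−156) = 156 − 16.8 = 139.2 → 139
  G: 172 − 26.4 = 145.6 → 146
  B: 187 + 0.6×(128−187) = 187 − 35.4 = 151.6 → 152
rgb(139, 146, 152) = #8B9298.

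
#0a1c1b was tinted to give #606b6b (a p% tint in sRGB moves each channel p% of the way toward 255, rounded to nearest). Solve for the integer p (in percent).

35%

#0a1c1b is rgb(10, 28, 27); #606b6b is rgb(96, 107, 107).
On the R channel (widest range): 96 ≈ 10 + (p/100)(255 − 10), so p ≈ 100×(96 − 10)/(255 − 10) = 8600/245 = 35.10.
p = 35 reproduces all three channels after rounding.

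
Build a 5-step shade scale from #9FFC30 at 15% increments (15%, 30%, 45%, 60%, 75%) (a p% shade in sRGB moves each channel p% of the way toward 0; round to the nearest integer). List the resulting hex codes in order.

#87D629, #6FB022, #578B1A, #406513, #283F0C

#9FFC30 is rgb(159, 252, 48).
15%: (159 − 23.85 = 135.15→135, 252 − 37.8 = 214.2→214, 48 − 7.2 = 40.8→41) → #87D629
30%: (159 − 47.7 = 111.3→111, 252 − 75.6 = 176.4→176, 48 − 14.4 = 33.6→34) → #6FB022
45%: (159 − 71.55 = 87.45→87, 252 − 113.4 = 138.6→139, 48 − 21.6 = 26.4→26) → #578B1A
60%: (159 − 95.4 = 63.6→64, 252 − 151.2 = 100.8→101, 48 − 28.8 = 19.2→19) → #406513
75%: (159 − 119.25 = 39.75→40, 252 − 189 = 63→63, 48 − 36 = 12→12) → #283F0C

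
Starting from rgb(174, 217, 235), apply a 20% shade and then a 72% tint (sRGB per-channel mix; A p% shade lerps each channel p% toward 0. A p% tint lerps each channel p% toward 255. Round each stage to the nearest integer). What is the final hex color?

#DFE8EC

Per channel, c → c + 0.2(0 − c):
  R: 174 − 34.8 = 139.2 → 139
  G: 217 + 0.2×(0−217) = 217 − 43.4 = 173.6 → 174
  B: 235 + 0.2×(0−235) = 235 − 47 = 188 → 188
After the shade: rgb(139, 174, 188) = #8BAEBC.
Lerp each channel 72% toward 255:
  R: 139 + 83.52 = 222.52 → 223
  G: 174 + 58.32 = 232.32 → 232
  B: 188 + 48.24 = 236.24 → 236
rgb(223, 232, 236) = #DFE8EC.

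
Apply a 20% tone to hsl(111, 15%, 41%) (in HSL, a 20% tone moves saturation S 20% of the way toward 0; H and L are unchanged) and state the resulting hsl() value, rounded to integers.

hsl(111, 12%, 41%)

S moves 20% from 15 toward 0: 15 − 3 = 12 → 12.
H and L are unchanged.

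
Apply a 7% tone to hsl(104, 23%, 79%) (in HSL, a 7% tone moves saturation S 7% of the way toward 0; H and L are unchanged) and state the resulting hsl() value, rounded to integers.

hsl(104, 21%, 79%)

S moves 7% from 23 toward 0: 23 − 1.61 = 21.39 → 21.
H and L are unchanged.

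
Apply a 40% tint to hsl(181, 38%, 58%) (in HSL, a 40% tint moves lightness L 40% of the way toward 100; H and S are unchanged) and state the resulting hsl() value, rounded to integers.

L moves 40% from 58 toward 100: 58 + 16.8 = 74.8 → 75.
H and S are unchanged.

hsl(181, 38%, 75%)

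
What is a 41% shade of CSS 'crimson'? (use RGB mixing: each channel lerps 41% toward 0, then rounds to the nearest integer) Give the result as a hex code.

CSS crimson is rgb(220, 20, 60).
Per channel, c → c + 0.41(0 − c):
  R: 220 + 0.41×(0−220) = 220 − 90.2 = 129.8 → 130
  G: 20 − 8.2 = 11.8 → 12
  B: 60 + 0.41×(0−60) = 60 − 24.6 = 35.4 → 35
rgb(130, 12, 35) = #820c23.

#820c23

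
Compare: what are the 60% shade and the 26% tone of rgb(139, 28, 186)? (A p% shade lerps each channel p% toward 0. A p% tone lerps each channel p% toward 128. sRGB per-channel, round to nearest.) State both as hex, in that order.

#380B4A, #8836AB

60% shade:
  R: 139 + 0.6×(0−139) = 139 − 83.4 = 55.6 → 56
  G: 28 + 0.6×(0−28) = 28 − 16.8 = 11.2 → 11
  B: 186 − 111.6 = 74.4 → 74
  → #380B4A
26% tone:
  R: 139 − 2.86 = 136.14 → 136
  G: 28 + 26 = 54 → 54
  B: 186 − 15.08 = 170.92 → 171
  → #8836AB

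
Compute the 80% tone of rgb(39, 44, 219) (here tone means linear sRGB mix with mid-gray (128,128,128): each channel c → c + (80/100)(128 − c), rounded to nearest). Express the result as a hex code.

#6E6F92

Per channel, c → c + 0.8(128 − c):
  R: 39 + 0.8×(128−39) = 39 + 71.2 = 110.2 → 110
  G: 44 + 0.8×(128−44) = 44 + 67.2 = 111.2 → 111
  B: 219 − 72.8 = 146.2 → 146
rgb(110, 111, 146) = #6E6F92.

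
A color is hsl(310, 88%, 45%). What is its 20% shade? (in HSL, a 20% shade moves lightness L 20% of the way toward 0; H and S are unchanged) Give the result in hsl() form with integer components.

hsl(310, 88%, 36%)

L moves 20% from 45 toward 0: 45 − 9 = 36 → 36.
H and S are unchanged.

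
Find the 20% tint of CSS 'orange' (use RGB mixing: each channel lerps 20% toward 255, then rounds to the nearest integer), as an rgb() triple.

rgb(255, 183, 51)

CSS orange is rgb(255, 165, 0).
A 20% tint moves each channel 20% toward 255:
  R: 255 + 0.2×(255−255) = 255 + 0 = 255 → 255
  G: 165 + 0.2×(255−165) = 165 + 18 = 183 → 183
  B: 0 + 0.2×(255−0) = 0 + 51 = 51 → 51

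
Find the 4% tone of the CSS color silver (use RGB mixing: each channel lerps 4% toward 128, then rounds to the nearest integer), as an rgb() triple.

CSS silver is rgb(192, 192, 192).
Lerp each channel 4% toward 128:
  R: 192 + 0.04×(128−192) = 192 − 2.56 = 189.44 → 189
  G: 192 − 2.56 = 189.44 → 189
  B: 192 + 0.04×(128−192) = 192 − 2.56 = 189.44 → 189

rgb(189, 189, 189)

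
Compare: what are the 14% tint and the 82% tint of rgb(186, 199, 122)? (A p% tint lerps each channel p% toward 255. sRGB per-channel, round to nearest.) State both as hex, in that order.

14% tint:
  R: 186 + 9.66 = 195.66 → 196
  G: 199 + 0.14×(255−199) = 199 + 7.84 = 206.84 → 207
  B: 122 + 0.14×(255−122) = 122 + 18.62 = 140.62 → 141
  → #C4CF8D
82% tint:
  R: 186 + 0.82×(255−186) = 186 + 56.58 = 242.58 → 243
  G: 199 + 45.92 = 244.92 → 245
  B: 122 + 0.82×(255−122) = 122 + 109.06 = 231.06 → 231
  → #F3F5E7

#C4CF8D, #F3F5E7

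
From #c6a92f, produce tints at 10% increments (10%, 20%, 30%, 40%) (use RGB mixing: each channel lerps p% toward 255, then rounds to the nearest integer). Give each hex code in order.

#ccb244, #d1ba59, #d7c36d, #ddcb82

#c6a92f is rgb(198, 169, 47).
10%: (198 + 5.7 = 203.7→204, 169 + 8.6 = 177.6→178, 47 + 20.8 = 67.8→68) → #ccb244
20%: (198 + 11.4 = 209.4→209, 169 + 17.2 = 186.2→186, 47 + 41.6 = 88.6→89) → #d1ba59
30%: (198 + 17.1 = 215.1→215, 169 + 25.8 = 194.8→195, 47 + 62.4 = 109.4→109) → #d7c36d
40%: (198 + 22.8 = 220.8→221, 169 + 34.4 = 203.4→203, 47 + 83.2 = 130.2→130) → #ddcb82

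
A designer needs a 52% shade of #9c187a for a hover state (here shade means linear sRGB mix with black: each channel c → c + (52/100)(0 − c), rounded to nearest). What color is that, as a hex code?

#9c187a is rgb(156, 24, 122).
Per channel, c → c + 0.52(0 − c):
  R: 156 + 0.52×(0−156) = 156 − 81.12 = 74.88 → 75
  G: 24 + 0.52×(0−24) = 24 − 12.48 = 11.52 → 12
  B: 122 + 0.52×(0−122) = 122 − 63.44 = 58.56 → 59
rgb(75, 12, 59) = #4b0c3b.

#4b0c3b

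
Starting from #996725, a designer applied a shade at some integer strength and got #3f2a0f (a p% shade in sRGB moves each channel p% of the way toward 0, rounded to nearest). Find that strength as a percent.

#996725 is rgb(153, 103, 37); #3f2a0f is rgb(63, 42, 15).
On the R channel (widest range): 63 ≈ 153 + (p/100)(0 − 153), so p ≈ 100×(63 − 153)/(0 − 153) = -9000/-153 = 58.82.
p = 59 reproduces all three channels after rounding.

59%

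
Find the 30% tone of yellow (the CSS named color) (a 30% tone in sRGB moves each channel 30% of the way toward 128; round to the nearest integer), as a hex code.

#d9d926

CSS yellow is rgb(255, 255, 0).
Per channel, c → c + 0.3(128 − c):
  R: 255 − 38.1 = 216.9 → 217
  G: 255 + 0.3×(128−255) = 255 − 38.1 = 216.9 → 217
  B: 0 + 0.3×(128−0) = 0 + 38.4 = 38.4 → 38
rgb(217, 217, 38) = #d9d926.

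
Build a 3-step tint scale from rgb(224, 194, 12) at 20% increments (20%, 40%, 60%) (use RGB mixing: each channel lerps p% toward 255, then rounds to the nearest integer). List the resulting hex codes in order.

20%: (224 + 6.2 = 230.2→230, 194 + 12.2 = 206.2→206, 12 + 48.6 = 60.6→61) → #E6CE3D
40%: (224 + 12.4 = 236.4→236, 194 + 24.4 = 218.4→218, 12 + 97.2 = 109.2→109) → #ECDA6D
60%: (224 + 18.6 = 242.6→243, 194 + 36.6 = 230.6→231, 12 + 145.8 = 157.8→158) → #F3E79E

#E6CE3D, #ECDA6D, #F3E79E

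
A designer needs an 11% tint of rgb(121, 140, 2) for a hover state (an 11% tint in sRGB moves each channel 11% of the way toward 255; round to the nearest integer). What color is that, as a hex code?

#88991e

An 11% tint moves each channel 11% toward 255:
  R: 121 + 14.74 = 135.74 → 136
  G: 140 + 12.65 = 152.65 → 153
  B: 2 + 0.11×(255−2) = 2 + 27.83 = 29.83 → 30
rgb(136, 153, 30) = #88991e.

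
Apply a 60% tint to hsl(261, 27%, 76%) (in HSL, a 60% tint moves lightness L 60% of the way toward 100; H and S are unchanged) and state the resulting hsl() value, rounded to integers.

hsl(261, 27%, 90%)

L moves 60% from 76 toward 100: 76 + 14.4 = 90.4 → 90.
H and S are unchanged.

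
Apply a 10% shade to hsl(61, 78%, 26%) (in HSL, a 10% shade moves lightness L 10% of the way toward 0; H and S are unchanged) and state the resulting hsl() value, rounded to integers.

L moves 10% from 26 toward 0: 26 − 2.6 = 23.4 → 23.
H and S are unchanged.

hsl(61, 78%, 23%)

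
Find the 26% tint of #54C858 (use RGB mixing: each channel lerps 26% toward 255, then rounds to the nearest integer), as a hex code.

#54C858 is rgb(84, 200, 88).
Lerp each channel 26% toward 255:
  R: 84 + 0.26×(255−84) = 84 + 44.46 = 128.46 → 128
  G: 200 + 0.26×(255−200) = 200 + 14.3 = 214.3 → 214
  B: 88 + 43.42 = 131.42 → 131
rgb(128, 214, 131) = #80D683.

#80D683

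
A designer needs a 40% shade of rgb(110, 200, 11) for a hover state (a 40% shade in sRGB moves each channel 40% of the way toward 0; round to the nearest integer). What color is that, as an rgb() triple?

Per channel, c → c + 0.4(0 − c):
  R: 110 − 44 = 66 → 66
  G: 200 − 80 = 120 → 120
  B: 11 − 4.4 = 6.6 → 7

rgb(66, 120, 7)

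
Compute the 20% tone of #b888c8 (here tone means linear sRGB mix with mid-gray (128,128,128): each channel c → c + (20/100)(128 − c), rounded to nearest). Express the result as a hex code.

#b888c8 is rgb(184, 136, 200).
Lerp each channel 20% toward 128:
  R: 184 − 11.2 = 172.8 → 173
  G: 136 + 0.2×(128−136) = 136 − 1.6 = 134.4 → 134
  B: 200 + 0.2×(128−200) = 200 − 14.4 = 185.6 → 186
rgb(173, 134, 186) = #ad86ba.

#ad86ba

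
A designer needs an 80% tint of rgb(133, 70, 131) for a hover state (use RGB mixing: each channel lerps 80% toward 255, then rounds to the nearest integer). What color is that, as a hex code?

Lerp each channel 80% toward 255:
  R: 133 + 0.8×(255−133) = 133 + 97.6 = 230.6 → 231
  G: 70 + 0.8×(255−70) = 70 + 148 = 218 → 218
  B: 131 + 0.8×(255−131) = 131 + 99.2 = 230.2 → 230
rgb(231, 218, 230) = #E7DAE6.

#E7DAE6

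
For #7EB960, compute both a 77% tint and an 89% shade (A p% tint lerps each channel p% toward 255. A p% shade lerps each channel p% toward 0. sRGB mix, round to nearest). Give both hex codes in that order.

#7EB960 is rgb(126, 185, 96).
77% tint:
  R: 126 + 0.77×(255−126) = 126 + 99.33 = 225.33 → 225
  G: 185 + 0.77×(255−185) = 185 + 53.9 = 238.9 → 239
  B: 96 + 0.77×(255−96) = 96 + 122.43 = 218.43 → 218
  → #E1EFDA
89% shade:
  R: 126 − 112.14 = 13.86 → 14
  G: 185 − 164.65 = 20.35 → 20
  B: 96 + 0.89×(0−96) = 96 − 85.44 = 10.56 → 11
  → #0E140B

#E1EFDA, #0E140B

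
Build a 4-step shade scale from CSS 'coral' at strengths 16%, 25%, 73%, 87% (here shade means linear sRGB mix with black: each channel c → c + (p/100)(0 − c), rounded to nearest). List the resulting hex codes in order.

#D66B43, #BF5F3C, #452216, #21110A

CSS coral is rgb(255, 127, 80).
16%: (255 − 40.8 = 214.2→214, 127 − 20.32 = 106.68→107, 80 − 12.8 = 67.2→67) → #D66B43
25%: (255 − 63.75 = 191.25→191, 127 − 31.75 = 95.25→95, 80 − 20 = 60→60) → #BF5F3C
73%: (255 − 186.15 = 68.85→69, 127 − 92.71 = 34.29→34, 80 − 58.4 = 21.6→22) → #452216
87%: (255 − 221.85 = 33.15→33, 127 − 110.49 = 16.51→17, 80 − 69.6 = 10.4→10) → #21110A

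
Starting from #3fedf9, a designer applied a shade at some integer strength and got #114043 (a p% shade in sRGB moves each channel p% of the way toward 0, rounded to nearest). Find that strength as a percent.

#3fedf9 is rgb(63, 237, 249); #114043 is rgb(17, 64, 67).
On the B channel (widest range): 67 ≈ 249 + (p/100)(0 − 249), so p ≈ 100×(67 − 249)/(0 − 249) = -18200/-249 = 73.09.
p = 73 reproduces all three channels after rounding.

73%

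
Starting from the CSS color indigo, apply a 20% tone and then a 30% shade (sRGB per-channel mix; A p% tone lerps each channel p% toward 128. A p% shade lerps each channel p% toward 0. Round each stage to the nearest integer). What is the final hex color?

#3C125B

CSS indigo is rgb(75, 0, 130).
Lerp each channel 20% toward 128:
  R: 75 + 0.2×(128−75) = 75 + 10.6 = 85.6 → 86
  G: 0 + 25.6 = 25.6 → 26
  B: 130 + 0.2×(128−130) = 130 − 0.4 = 129.6 → 130
After the tone: rgb(86, 26, 130) = #561A82.
A 30% shade moves each channel 30% toward 0:
  R: 86 − 25.8 = 60.2 → 60
  G: 26 − 7.8 = 18.2 → 18
  B: 130 − 39 = 91 → 91
rgb(60, 18, 91) = #3C125B.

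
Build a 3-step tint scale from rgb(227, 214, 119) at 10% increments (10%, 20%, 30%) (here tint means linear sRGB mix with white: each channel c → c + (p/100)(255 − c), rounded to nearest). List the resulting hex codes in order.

10%: (227 + 2.8 = 229.8→230, 214 + 4.1 = 218.1→218, 119 + 13.6 = 132.6→133) → #E6DA85
20%: (227 + 5.6 = 232.6→233, 214 + 8.2 = 222.2→222, 119 + 27.2 = 146.2→146) → #E9DE92
30%: (227 + 8.4 = 235.4→235, 214 + 12.3 = 226.3→226, 119 + 40.8 = 159.8→160) → #EBE2A0

#E6DA85, #E9DE92, #EBE2A0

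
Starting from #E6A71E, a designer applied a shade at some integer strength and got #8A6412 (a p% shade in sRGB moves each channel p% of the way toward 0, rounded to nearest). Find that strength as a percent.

40%

#E6A71E is rgb(230, 167, 30); #8A6412 is rgb(138, 100, 18).
On the R channel (widest range): 138 ≈ 230 + (p/100)(0 − 230), so p ≈ 100×(138 − 230)/(0 − 230) = -9200/-230 = 40.00.
p = 40 reproduces all three channels after rounding.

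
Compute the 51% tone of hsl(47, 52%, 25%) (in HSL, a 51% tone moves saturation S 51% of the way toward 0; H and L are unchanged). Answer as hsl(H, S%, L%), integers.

hsl(47, 25%, 25%)

S moves 51% from 52 toward 0: 52 − 26.52 = 25.48 → 25.
H and L are unchanged.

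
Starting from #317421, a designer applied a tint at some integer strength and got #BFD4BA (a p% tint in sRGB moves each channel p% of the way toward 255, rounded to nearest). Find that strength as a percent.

69%

#317421 is rgb(49, 116, 33); #BFD4BA is rgb(191, 212, 186).
On the B channel (widest range): 186 ≈ 33 + (p/100)(255 − 33), so p ≈ 100×(186 − 33)/(255 − 33) = 15300/222 = 68.92.
p = 69 reproduces all three channels after rounding.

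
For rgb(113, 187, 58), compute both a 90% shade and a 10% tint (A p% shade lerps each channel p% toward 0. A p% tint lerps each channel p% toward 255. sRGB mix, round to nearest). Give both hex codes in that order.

90% shade:
  R: 113 + 0.9×(0−113) = 113 − 101.7 = 11.3 → 11
  G: 187 + 0.9×(0−187) = 187 − 168.3 = 18.7 → 19
  B: 58 + 0.9×(0−58) = 58 − 52.2 = 5.8 → 6
  → #0b1306
10% tint:
  R: 113 + 14.2 = 127.2 → 127
  G: 187 + 0.1×(255−187) = 187 + 6.8 = 193.8 → 194
  B: 58 + 0.1×(255−58) = 58 + 19.7 = 77.7 → 78
  → #7fc24e

#0b1306, #7fc24e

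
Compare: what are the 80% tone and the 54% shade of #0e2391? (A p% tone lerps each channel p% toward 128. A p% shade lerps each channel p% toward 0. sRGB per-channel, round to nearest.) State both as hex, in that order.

#0e2391 is rgb(14, 35, 145).
80% tone:
  R: 14 + 0.8×(128−14) = 14 + 91.2 = 105.2 → 105
  G: 35 + 0.8×(128−35) = 35 + 74.4 = 109.4 → 109
  B: 145 + 0.8×(128−145) = 145 − 13.6 = 131.4 → 131
  → #696d83
54% shade:
  R: 14 − 7.56 = 6.44 → 6
  G: 35 + 0.54×(0−35) = 35 − 18.9 = 16.1 → 16
  B: 145 + 0.54×(0−145) = 145 − 78.3 = 66.7 → 67
  → #061043

#696d83, #061043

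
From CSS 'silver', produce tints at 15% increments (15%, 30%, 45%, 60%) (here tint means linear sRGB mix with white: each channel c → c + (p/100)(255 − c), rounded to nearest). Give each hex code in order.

CSS silver is rgb(192, 192, 192).
15%: (192 + 9.45 = 201.45→201, 192 + 9.45 = 201.45→201, 192 + 9.45 = 201.45→201) → #C9C9C9
30%: (192 + 18.9 = 210.9→211, 192 + 18.9 = 210.9→211, 192 + 18.9 = 210.9→211) → #D3D3D3
45%: (192 + 28.35 = 220.35→220, 192 + 28.35 = 220.35→220, 192 + 28.35 = 220.35→220) → #DCDCDC
60%: (192 + 37.8 = 229.8→230, 192 + 37.8 = 229.8→230, 192 + 37.8 = 229.8→230) → #E6E6E6

#C9C9C9, #D3D3D3, #DCDCDC, #E6E6E6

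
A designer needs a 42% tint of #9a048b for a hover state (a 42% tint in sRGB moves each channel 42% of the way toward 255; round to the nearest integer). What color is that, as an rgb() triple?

#9a048b is rgb(154, 4, 139).
A 42% tint moves each channel 42% toward 255:
  R: 154 + 0.42×(255−154) = 154 + 42.42 = 196.42 → 196
  G: 4 + 105.42 = 109.42 → 109
  B: 139 + 48.72 = 187.72 → 188

rgb(196, 109, 188)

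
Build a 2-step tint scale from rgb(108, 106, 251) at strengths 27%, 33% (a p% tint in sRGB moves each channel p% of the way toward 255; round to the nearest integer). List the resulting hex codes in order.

27%: (108 + 39.69 = 147.69→148, 106 + 40.23 = 146.23→146, 251 + 1.08 = 252.08→252) → #9492FC
33%: (108 + 48.51 = 156.51→157, 106 + 49.17 = 155.17→155, 251 + 1.32 = 252.32→252) → #9D9BFC

#9492FC, #9D9BFC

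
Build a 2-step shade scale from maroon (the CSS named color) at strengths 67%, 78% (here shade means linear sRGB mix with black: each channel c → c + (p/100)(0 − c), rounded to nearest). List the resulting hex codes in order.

#2a0000, #1c0000

CSS maroon is rgb(128, 0, 0).
67%: (128 − 85.76 = 42.24→42, 0→0, 0→0) → #2a0000
78%: (128 − 99.84 = 28.16→28, 0→0, 0→0) → #1c0000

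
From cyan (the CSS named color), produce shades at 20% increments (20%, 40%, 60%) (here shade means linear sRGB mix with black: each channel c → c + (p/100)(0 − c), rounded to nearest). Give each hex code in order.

CSS cyan is rgb(0, 255, 255).
20%: (0→0, 255 − 51 = 204→204, 255 − 51 = 204→204) → #00cccc
40%: (0→0, 255 − 102 = 153→153, 255 − 102 = 153→153) → #009999
60%: (0→0, 255 − 153 = 102→102, 255 − 153 = 102→102) → #006666

#00cccc, #009999, #006666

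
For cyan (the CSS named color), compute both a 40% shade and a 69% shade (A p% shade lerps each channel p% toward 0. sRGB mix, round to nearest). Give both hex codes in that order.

#009999, #004f4f

CSS cyan is rgb(0, 255, 255).
40% shade:
  R: 0 + 0 = 0 → 0
  G: 255 + 0.4×(0−255) = 255 − 102 = 153 → 153
  B: 255 + 0.4×(0−255) = 255 − 102 = 153 → 153
  → #009999
69% shade:
  R: 0 + 0.69×(0−0) = 0 + 0 = 0 → 0
  G: 255 − 175.95 = 79.05 → 79
  B: 255 + 0.69×(0−255) = 255 − 175.95 = 79.05 → 79
  → #004f4f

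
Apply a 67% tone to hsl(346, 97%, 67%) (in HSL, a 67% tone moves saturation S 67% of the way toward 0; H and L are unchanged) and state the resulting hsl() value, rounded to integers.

hsl(346, 32%, 67%)

S moves 67% from 97 toward 0: 97 − 64.99 = 32.01 → 32.
H and L are unchanged.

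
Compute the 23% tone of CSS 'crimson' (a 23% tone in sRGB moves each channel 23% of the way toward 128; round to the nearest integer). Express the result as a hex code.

#C72D4C

CSS crimson is rgb(220, 20, 60).
Lerp each channel 23% toward 128:
  R: 220 − 21.16 = 198.84 → 199
  G: 20 + 24.84 = 44.84 → 45
  B: 60 + 0.23×(128−60) = 60 + 15.64 = 75.64 → 76
rgb(199, 45, 76) = #C72D4C.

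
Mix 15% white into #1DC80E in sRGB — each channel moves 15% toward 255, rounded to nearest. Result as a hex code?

#3FD032

#1DC80E is rgb(29, 200, 14).
Per channel, c → c + 0.15(255 − c):
  R: 29 + 0.15×(255−29) = 29 + 33.9 = 62.9 → 63
  G: 200 + 8.25 = 208.25 → 208
  B: 14 + 0.15×(255−14) = 14 + 36.15 = 50.15 → 50
rgb(63, 208, 50) = #3FD032.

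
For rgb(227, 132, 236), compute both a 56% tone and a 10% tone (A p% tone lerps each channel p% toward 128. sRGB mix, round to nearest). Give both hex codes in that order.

56% tone:
  R: 227 + 0.56×(128−227) = 227 − 55.44 = 171.56 → 172
  G: 132 − 2.24 = 129.76 → 130
  B: 236 − 60.48 = 175.52 → 176
  → #AC82B0
10% tone:
  R: 227 − 9.9 = 217.1 → 217
  G: 132 + 0.1×(128−132) = 132 − 0.4 = 131.6 → 132
  B: 236 + 0.1×(128−236) = 236 − 10.8 = 225.2 → 225
  → #D984E1

#AC82B0, #D984E1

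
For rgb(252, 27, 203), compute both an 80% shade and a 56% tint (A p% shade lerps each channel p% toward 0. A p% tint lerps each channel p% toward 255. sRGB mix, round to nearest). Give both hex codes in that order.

#320529, #FE9BE8

80% shade:
  R: 252 − 201.6 = 50.4 → 50
  G: 27 + 0.8×(0−27) = 27 − 21.6 = 5.4 → 5
  B: 203 + 0.8×(0−203) = 203 − 162.4 = 40.6 → 41
  → #320529
56% tint:
  R: 252 + 0.56×(255−252) = 252 + 1.68 = 253.68 → 254
  G: 27 + 0.56×(255−27) = 27 + 127.68 = 154.68 → 155
  B: 203 + 0.56×(255−203) = 203 + 29.12 = 232.12 → 232
  → #FE9BE8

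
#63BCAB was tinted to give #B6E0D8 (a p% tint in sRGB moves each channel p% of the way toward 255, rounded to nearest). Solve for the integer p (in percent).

53%

#63BCAB is rgb(99, 188, 171); #B6E0D8 is rgb(182, 224, 216).
On the R channel (widest range): 182 ≈ 99 + (p/100)(255 − 99), so p ≈ 100×(182 − 99)/(255 − 99) = 8300/156 = 53.21.
p = 53 reproduces all three channels after rounding.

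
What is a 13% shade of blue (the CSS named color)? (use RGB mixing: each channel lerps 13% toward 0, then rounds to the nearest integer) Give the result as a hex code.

CSS blue is rgb(0, 0, 255).
Per channel, c → c + 0.13(0 − c):
  R: 0 + 0 = 0 → 0
  G: 0 + 0.13×(0−0) = 0 + 0 = 0 → 0
  B: 255 + 0.13×(0−255) = 255 − 33.15 = 221.85 → 222
rgb(0, 0, 222) = #0000de.

#0000de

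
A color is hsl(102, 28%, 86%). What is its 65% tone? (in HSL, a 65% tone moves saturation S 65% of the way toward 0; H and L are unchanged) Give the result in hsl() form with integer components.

hsl(102, 10%, 86%)

S moves 65% from 28 toward 0: 28 − 18.2 = 9.8 → 10.
H and L are unchanged.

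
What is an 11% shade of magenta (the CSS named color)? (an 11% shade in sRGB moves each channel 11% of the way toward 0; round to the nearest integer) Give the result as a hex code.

CSS magenta is rgb(255, 0, 255).
Per channel, c → c + 0.11(0 − c):
  R: 255 + 0.11×(0−255) = 255 − 28.05 = 226.95 → 227
  G: 0 + 0 = 0 → 0
  B: 255 − 28.05 = 226.95 → 227
rgb(227, 0, 227) = #e300e3.

#e300e3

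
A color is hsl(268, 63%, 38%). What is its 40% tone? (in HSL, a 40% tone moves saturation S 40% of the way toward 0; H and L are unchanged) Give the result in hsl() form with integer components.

hsl(268, 38%, 38%)

S moves 40% from 63 toward 0: 63 − 25.2 = 37.8 → 38.
H and L are unchanged.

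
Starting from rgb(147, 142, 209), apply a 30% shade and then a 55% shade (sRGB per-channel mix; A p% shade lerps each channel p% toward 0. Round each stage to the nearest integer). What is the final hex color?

#2E2D42

Per channel, c → c + 0.3(0 − c):
  R: 147 + 0.3×(0−147) = 147 − 44.1 = 102.9 → 103
  G: 142 + 0.3×(0−142) = 142 − 42.6 = 99.4 → 99
  B: 209 + 0.3×(0−209) = 209 − 62.7 = 146.3 → 146
After the shade: rgb(103, 99, 146) = #676392.
Lerp each channel 55% toward 0:
  R: 103 − 56.65 = 46.35 → 46
  G: 99 − 54.45 = 44.55 → 45
  B: 146 − 80.3 = 65.7 → 66
rgb(46, 45, 66) = #2E2D42.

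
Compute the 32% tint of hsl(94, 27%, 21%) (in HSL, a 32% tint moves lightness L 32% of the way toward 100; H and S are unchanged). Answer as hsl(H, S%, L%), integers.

hsl(94, 27%, 46%)

L moves 32% from 21 toward 100: 21 + 25.28 = 46.28 → 46.
H and S are unchanged.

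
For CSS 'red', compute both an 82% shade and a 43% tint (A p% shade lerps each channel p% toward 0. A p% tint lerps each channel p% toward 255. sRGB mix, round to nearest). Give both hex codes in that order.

CSS red is rgb(255, 0, 0).
82% shade:
  R: 255 − 209.1 = 45.9 → 46
  G: 0 + 0 = 0 → 0
  B: 0 + 0.82×(0−0) = 0 + 0 = 0 → 0
  → #2e0000
43% tint:
  R: 255 + 0.43×(255−255) = 255 + 0 = 255 → 255
  G: 0 + 109.65 = 109.65 → 110
  B: 0 + 0.43×(255−0) = 0 + 109.65 = 109.65 → 110
  → #ff6e6e

#2e0000, #ff6e6e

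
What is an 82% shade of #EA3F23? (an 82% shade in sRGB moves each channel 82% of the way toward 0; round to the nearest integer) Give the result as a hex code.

#EA3F23 is rgb(234, 63, 35).
An 82% shade moves each channel 82% toward 0:
  R: 234 − 191.88 = 42.12 → 42
  G: 63 + 0.82×(0−63) = 63 − 51.66 = 11.34 → 11
  B: 35 + 0.82×(0−35) = 35 − 28.7 = 6.3 → 6
rgb(42, 11, 6) = #2A0B06.

#2A0B06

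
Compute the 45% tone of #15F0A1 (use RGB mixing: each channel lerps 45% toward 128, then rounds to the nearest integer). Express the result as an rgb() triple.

#15F0A1 is rgb(21, 240, 161).
A 45% tone moves each channel 45% toward 128:
  R: 21 + 0.45×(128−21) = 21 + 48.15 = 69.15 → 69
  G: 240 − 50.4 = 189.6 → 190
  B: 161 + 0.45×(128−161) = 161 − 14.85 = 146.15 → 146

rgb(69, 190, 146)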